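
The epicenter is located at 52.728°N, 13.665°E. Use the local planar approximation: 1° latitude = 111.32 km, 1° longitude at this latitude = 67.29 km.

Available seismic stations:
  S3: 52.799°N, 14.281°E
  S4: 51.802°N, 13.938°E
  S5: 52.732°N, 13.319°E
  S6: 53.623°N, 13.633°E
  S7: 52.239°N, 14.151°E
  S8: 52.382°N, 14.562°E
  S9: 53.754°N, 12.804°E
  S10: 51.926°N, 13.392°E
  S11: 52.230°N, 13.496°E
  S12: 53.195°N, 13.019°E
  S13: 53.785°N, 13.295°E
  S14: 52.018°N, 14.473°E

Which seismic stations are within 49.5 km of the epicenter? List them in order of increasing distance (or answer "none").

Distances from 52.728°N, 13.665°E:
S3: 42.197 km
S4: 104.706 km
S5: 23.287 km
S6: 99.655 km
S7: 63.504 km
S8: 71.601 km
S9: 128.069 km
S10: 91.149 km
S11: 56.592 km
S12: 67.766 km
S13: 120.270 km
S14: 95.932 km
Threshold 49.5 km: S5 (23.287 km), S3 (42.197 km) are within range.

S5, S3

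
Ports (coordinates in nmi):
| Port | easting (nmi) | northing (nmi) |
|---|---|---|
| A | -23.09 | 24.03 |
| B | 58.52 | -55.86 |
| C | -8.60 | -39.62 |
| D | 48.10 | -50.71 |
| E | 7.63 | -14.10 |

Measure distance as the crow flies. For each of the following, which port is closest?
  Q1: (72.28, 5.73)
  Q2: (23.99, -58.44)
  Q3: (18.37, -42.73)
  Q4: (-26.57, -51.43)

Q1→D; Q2→D; Q3→C; Q4→C

Q1 at (72.28, 5.73):
  A: 97.11 nmi
  B: 63.11 nmi
  C: 92.73 nmi
  D: 61.40 nmi
  E: 67.62 nmi
  → nearest: D (61.40 nmi)
Q2 at (23.99, -58.44):
  A: 94.96 nmi
  B: 34.63 nmi
  C: 37.63 nmi
  D: 25.32 nmi
  E: 47.26 nmi
  → nearest: D (25.32 nmi)
Q3 at (18.37, -42.73):
  A: 78.59 nmi
  B: 42.24 nmi
  C: 27.15 nmi
  D: 30.78 nmi
  E: 30.58 nmi
  → nearest: C (27.15 nmi)
Q4 at (-26.57, -51.43):
  A: 75.54 nmi
  B: 85.21 nmi
  C: 21.50 nmi
  D: 74.67 nmi
  E: 50.63 nmi
  → nearest: C (21.50 nmi)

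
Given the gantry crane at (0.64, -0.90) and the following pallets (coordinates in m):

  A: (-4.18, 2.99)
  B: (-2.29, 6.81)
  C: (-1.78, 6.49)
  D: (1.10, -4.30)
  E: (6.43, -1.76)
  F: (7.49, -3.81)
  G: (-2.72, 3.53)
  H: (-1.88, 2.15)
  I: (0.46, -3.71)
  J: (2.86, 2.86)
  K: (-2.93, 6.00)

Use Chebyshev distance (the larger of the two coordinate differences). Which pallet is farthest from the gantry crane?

Distances from (0.64, -0.90):
A: 4.82 m
B: 7.71 m
C: 7.39 m
D: 3.40 m
E: 5.79 m
F: 6.85 m
G: 4.43 m
H: 3.05 m
I: 2.81 m
J: 3.76 m
K: 6.90 m
Maximum: B at 7.71 m.

B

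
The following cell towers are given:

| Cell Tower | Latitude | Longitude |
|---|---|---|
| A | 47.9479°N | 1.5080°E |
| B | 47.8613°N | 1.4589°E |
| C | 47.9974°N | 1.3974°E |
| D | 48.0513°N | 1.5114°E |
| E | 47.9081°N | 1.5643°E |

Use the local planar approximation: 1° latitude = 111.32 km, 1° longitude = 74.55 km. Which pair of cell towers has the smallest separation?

A and E

Pairwise distances:
A–B: √((-0.0866·111.32)² + (-0.0491·74.55)²) = √(92.935615 + 13.398565) = 10.3118 km
A–C: √((0.0495·111.32)² + (-0.1106·74.55)²) = √(30.363847 + 67.983818) = 9.9170 km
A–D: √((0.1034·111.32)² + (0.0034·74.55)²) = √(132.491334 + 0.064247) = 11.5133 km
A–E: √((-0.0398·111.32)² + (0.0563·74.55)²) = √(19.629649 + 17.616194) = 6.1029 km
B–C: √((0.1361·111.32)² + (-0.0615·74.55)²) = √(229.542256 + 21.020620) = 15.8292 km
B–D: √((0.1900·111.32)² + (0.0525·74.55)²) = √(447.356341 + 15.318418) = 21.5099 km
B–E: √((0.0468·111.32)² + (0.1054·74.55)²) = √(27.141766 + 61.741406) = 9.4278 km
C–D: √((0.0539·111.32)² + (0.1140·74.55)²) = √(36.001776 + 72.227902) = 10.4033 km
C–E: √((-0.0893·111.32)² + (0.1669·74.55)²) = √(98.821016 + 154.813193) = 15.9259 km
D–E: √((-0.1432·111.32)² + (0.0529·74.55)²) = √(254.116246 + 15.552730) = 16.4216 km
Closest pair: A–E at 6.1029 km.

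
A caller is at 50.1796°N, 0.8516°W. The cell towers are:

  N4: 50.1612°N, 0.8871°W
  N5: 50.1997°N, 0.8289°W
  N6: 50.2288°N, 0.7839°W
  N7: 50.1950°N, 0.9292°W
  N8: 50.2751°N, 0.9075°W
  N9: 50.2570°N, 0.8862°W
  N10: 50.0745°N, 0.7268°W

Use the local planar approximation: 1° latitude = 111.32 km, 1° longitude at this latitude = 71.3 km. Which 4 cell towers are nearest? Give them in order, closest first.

Distances from 50.1796°N, 0.8516°W:
N4: √((-0.0184·111.32)² + (-0.0355·71.3)²) = √(4.195484 + 6.406720) = 3.2561 km
N5: √((0.0201·111.32)² + (0.0227·71.3)²) = √(5.006549 + 2.619575) = 2.7615 km
N6: √((0.0492·111.32)² + (0.0677·71.3)²) = √(29.996916 + 23.300026) = 7.3005 km
N7: √((0.0154·111.32)² + (-0.0776·71.3)²) = √(2.938920 + 30.612761) = 5.7924 km
N8: √((0.0955·111.32)² + (-0.0559·71.3)²) = √(113.019437 + 15.885565) = 11.3536 km
N9: √((0.0774·111.32)² + (-0.0346·71.3)²) = √(74.238351 + 6.085990) = 8.9624 km
N10: √((-0.1051·111.32)² + (0.1248·71.3)²) = √(136.883729 + 79.178675) = 14.6991 km
Sorted: N5 (2.7615 km) < N4 (3.2561 km) < N7 (5.7924 km) < N6 (7.3005 km) < N9 (8.9624 km) < N8 (11.3536 km) < …

N5, N4, N7, N6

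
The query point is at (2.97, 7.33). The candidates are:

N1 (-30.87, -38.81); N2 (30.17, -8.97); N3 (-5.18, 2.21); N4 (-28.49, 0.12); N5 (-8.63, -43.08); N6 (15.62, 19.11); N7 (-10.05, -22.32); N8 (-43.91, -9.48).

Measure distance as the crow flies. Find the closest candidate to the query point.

N3

Distances from (2.97, 7.33):
N1: √((-33.84)² + (-46.14)²) = √(1145.1456 + 2128.8996) = 57.22
N2: √((27.20)² + (-16.30)²) = √(739.8400 + 265.6900) = 31.71
N3: √((-8.15)² + (-5.12)²) = √(66.4225 + 26.2144) = 9.62
N4: √((-31.46)² + (-7.21)²) = √(989.7316 + 51.9841) = 32.28
N5: √((-11.60)² + (-50.41)²) = √(134.5600 + 2541.1681) = 51.73
N6: √((12.65)² + (11.78)²) = √(160.0225 + 138.7684) = 17.29
N7: √((-13.02)² + (-29.65)²) = √(169.5204 + 879.1225) = 32.38
N8: √((-46.88)² + (-16.81)²) = √(2197.7344 + 282.5761) = 49.80
Minimum: N3 at 9.62.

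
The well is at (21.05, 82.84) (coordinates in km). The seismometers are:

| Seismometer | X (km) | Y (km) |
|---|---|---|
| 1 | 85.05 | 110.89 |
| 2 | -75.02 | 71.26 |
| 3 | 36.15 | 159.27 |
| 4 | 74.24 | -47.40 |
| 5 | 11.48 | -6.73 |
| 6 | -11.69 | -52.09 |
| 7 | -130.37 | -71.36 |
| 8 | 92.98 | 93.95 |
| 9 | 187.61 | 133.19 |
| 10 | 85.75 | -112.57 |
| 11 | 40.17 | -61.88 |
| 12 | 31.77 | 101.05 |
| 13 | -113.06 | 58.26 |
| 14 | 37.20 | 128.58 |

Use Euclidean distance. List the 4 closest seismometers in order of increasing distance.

12, 14, 1, 8

Distances from (21.05, 82.84):
1: √((64.00)² + (28.05)²) = √(4096.0000 + 786.8025) = 69.88 km
2: √((-96.07)² + (-11.58)²) = √(9229.4449 + 134.0964) = 96.77 km
3: √((15.10)² + (76.43)²) = √(228.0100 + 5841.5449) = 77.91 km
4: √((53.19)² + (-130.24)²) = √(2829.1761 + 16962.4576) = 140.68 km
5: √((-9.57)² + (-89.57)²) = √(91.5849 + 8022.7849) = 90.08 km
6: √((-32.74)² + (-134.93)²) = √(1071.9076 + 18206.1049) = 138.85 km
7: √((-151.42)² + (-154.20)²) = √(22928.0164 + 23777.6400) = 216.11 km
8: √((71.93)² + (11.11)²) = √(5173.9249 + 123.4321) = 72.78 km
9: √((166.56)² + (50.35)²) = √(27742.2336 + 2535.1225) = 174.00 km
10: √((64.70)² + (-195.41)²) = √(4186.0900 + 38185.0681) = 205.84 km
11: √((19.12)² + (-144.72)²) = √(365.5744 + 20943.8784) = 145.98 km
12: √((10.72)² + (18.21)²) = √(114.9184 + 331.6041) = 21.13 km
13: √((-134.11)² + (-24.58)²) = √(17985.4921 + 604.1764) = 136.34 km
14: √((16.15)² + (45.74)²) = √(260.8225 + 2092.1476) = 48.51 km
Sorted: 12 (21.13 km) < 14 (48.51 km) < 1 (69.88 km) < 8 (72.78 km) < 3 (77.91 km) < 5 (90.08 km) < …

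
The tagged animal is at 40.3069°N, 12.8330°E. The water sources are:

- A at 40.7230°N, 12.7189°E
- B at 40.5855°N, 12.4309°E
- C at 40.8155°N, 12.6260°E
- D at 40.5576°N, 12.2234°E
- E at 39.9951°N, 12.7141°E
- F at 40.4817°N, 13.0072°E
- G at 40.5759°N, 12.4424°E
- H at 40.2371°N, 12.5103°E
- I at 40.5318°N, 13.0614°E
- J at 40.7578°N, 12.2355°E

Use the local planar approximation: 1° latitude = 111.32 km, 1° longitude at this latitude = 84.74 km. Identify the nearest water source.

F

Distances from 40.3069°N, 12.8330°E:
A: 47.3186 km
B: 46.0748 km
C: 59.2724 km
D: 58.7141 km
E: 36.1424 km
F: 24.4244 km
G: 44.6350 km
H: 28.4281 km
I: 31.6448 km
J: 71.2957 km
Minimum: F at 24.4244 km.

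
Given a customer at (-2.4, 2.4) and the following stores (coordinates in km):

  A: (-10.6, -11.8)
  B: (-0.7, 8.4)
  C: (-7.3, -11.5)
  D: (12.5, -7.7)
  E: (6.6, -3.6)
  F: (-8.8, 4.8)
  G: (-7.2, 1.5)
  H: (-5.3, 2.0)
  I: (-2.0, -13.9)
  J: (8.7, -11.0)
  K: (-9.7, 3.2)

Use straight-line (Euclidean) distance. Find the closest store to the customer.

H

Distances from (-2.4, 2.4):
A: √((-8.2)² + (-14.2)²) = √(67.240 + 201.640) = 16.4 km
B: √((1.7)² + (6.0)²) = √(2.890 + 36.000) = 6.2 km
C: √((-4.9)² + (-13.9)²) = √(24.010 + 193.210) = 14.7 km
D: √((14.9)² + (-10.1)²) = √(222.010 + 102.010) = 18.0 km
E: √((9.0)² + (-6.0)²) = √(81.000 + 36.000) = 10.8 km
F: √((-6.4)² + (2.4)²) = √(40.960 + 5.760) = 6.8 km
G: √((-4.8)² + (-0.9)²) = √(23.040 + 0.810) = 4.9 km
H: √((-2.9)² + (-0.4)²) = √(8.410 + 0.160) = 2.9 km
I: √((0.4)² + (-16.3)²) = √(0.160 + 265.690) = 16.3 km
J: √((11.1)² + (-13.4)²) = √(123.210 + 179.560) = 17.4 km
K: √((-7.3)² + (0.8)²) = √(53.290 + 0.640) = 7.3 km
Minimum: H at 2.9 km.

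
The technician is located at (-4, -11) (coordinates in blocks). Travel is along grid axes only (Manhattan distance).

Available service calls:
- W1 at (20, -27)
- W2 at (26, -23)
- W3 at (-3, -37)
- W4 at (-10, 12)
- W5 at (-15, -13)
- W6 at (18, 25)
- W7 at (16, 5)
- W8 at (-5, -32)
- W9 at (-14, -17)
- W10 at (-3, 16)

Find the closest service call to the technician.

W5

Distances from (-4, -11):
W1: |24| + |-16| = 24 + 16 = 40 blocks
W2: |30| + |-12| = 30 + 12 = 42 blocks
W3: |1| + |-26| = 1 + 26 = 27 blocks
W4: |-6| + |23| = 6 + 23 = 29 blocks
W5: |-11| + |-2| = 11 + 2 = 13 blocks
W6: |22| + |36| = 22 + 36 = 58 blocks
W7: |20| + |16| = 20 + 16 = 36 blocks
W8: |-1| + |-21| = 1 + 21 = 22 blocks
W9: |-10| + |-6| = 10 + 6 = 16 blocks
W10: |1| + |27| = 1 + 27 = 28 blocks
Minimum: W5 at 13 blocks.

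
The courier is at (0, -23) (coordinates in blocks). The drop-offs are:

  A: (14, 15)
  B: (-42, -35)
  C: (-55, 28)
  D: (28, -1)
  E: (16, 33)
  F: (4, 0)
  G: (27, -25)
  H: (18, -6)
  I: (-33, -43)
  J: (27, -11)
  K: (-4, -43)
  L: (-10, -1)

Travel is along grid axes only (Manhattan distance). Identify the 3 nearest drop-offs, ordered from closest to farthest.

Distances from (0, -23):
A: |14| + |38| = 14 + 38 = 52 blocks
B: |-42| + |-12| = 42 + 12 = 54 blocks
C: |-55| + |51| = 55 + 51 = 106 blocks
D: |28| + |22| = 28 + 22 = 50 blocks
E: |16| + |56| = 16 + 56 = 72 blocks
F: |4| + |23| = 4 + 23 = 27 blocks
G: |27| + |-2| = 27 + 2 = 29 blocks
H: |18| + |17| = 18 + 17 = 35 blocks
I: |-33| + |-20| = 33 + 20 = 53 blocks
J: |27| + |12| = 27 + 12 = 39 blocks
K: |-4| + |-20| = 4 + 20 = 24 blocks
L: |-10| + |22| = 10 + 22 = 32 blocks
Sorted: K (24 blocks) < F (27 blocks) < G (29 blocks) < L (32 blocks) < H (35 blocks) < …

K, F, G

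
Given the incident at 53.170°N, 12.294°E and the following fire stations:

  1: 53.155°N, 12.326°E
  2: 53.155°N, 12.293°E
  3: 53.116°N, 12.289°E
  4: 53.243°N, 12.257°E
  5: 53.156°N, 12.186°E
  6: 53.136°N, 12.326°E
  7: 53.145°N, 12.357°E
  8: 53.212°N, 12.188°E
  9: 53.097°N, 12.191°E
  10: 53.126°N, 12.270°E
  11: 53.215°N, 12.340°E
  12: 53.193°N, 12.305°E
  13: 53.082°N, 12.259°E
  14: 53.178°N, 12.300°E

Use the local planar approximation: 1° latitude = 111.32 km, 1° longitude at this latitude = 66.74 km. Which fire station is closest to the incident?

14

Distances from 53.170°N, 12.294°E:
1: √((-0.015·111.32)² + (0.032·66.74)²) = √(2.78823 + 4.56113) = 2.711 km
2: √((-0.015·111.32)² + (-0.001·66.74)²) = √(2.78823 + 0.00445) = 1.671 km
3: √((-0.054·111.32)² + (-0.005·66.74)²) = √(36.13549 + 0.11136) = 6.021 km
4: √((0.073·111.32)² + (-0.037·66.74)²) = √(66.03773 + 6.09784) = 8.493 km
5: √((-0.014·111.32)² + (-0.108·66.74)²) = √(2.42886 + 51.95411) = 7.374 km
6: √((-0.034·111.32)² + (0.032·66.74)²) = √(14.32532 + 4.56113) = 4.346 km
7: √((-0.025·111.32)² + (0.063·66.74)²) = √(7.74509 + 17.67883) = 5.042 km
8: √((0.042·111.32)² + (-0.106·66.74)²) = √(21.85974 + 50.04770) = 8.480 km
9: √((-0.073·111.32)² + (-0.103·66.74)²) = √(66.03773 + 47.25490) = 10.644 km
10: √((-0.044·111.32)² + (-0.024·66.74)²) = √(23.99119 + 2.56564) = 5.153 km
11: √((0.045·111.32)² + (0.046·66.74)²) = √(25.09409 + 9.42515) = 5.875 km
12: √((0.023·111.32)² + (0.011·66.74)²) = √(6.55544 + 0.53896) = 2.664 km
13: √((-0.088·111.32)² + (-0.035·66.74)²) = √(95.96475 + 5.45643) = 10.071 km
14: √((0.008·111.32)² + (0.006·66.74)²) = √(0.79310 + 0.16035) = 0.976 km
Minimum: 14 at 0.976 km.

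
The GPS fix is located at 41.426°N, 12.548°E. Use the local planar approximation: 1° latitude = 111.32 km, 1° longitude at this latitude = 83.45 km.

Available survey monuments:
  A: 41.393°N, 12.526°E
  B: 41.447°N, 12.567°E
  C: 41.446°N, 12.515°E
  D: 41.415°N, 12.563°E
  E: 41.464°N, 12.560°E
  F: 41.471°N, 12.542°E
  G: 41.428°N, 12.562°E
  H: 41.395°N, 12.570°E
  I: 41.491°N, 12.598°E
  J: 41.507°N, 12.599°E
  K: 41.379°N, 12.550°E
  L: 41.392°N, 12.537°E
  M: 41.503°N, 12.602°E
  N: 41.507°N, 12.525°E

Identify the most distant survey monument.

Distances from 41.426°N, 12.548°E:
A: 4.107 km
B: 2.825 km
C: 3.541 km
D: 1.751 km
E: 4.347 km
F: 5.034 km
G: 1.189 km
H: 3.909 km
I: 8.353 km
J: 9.971 km
K: 5.235 km
L: 3.895 km
M: 9.684 km
N: 9.219 km
Maximum: J at 9.971 km.

J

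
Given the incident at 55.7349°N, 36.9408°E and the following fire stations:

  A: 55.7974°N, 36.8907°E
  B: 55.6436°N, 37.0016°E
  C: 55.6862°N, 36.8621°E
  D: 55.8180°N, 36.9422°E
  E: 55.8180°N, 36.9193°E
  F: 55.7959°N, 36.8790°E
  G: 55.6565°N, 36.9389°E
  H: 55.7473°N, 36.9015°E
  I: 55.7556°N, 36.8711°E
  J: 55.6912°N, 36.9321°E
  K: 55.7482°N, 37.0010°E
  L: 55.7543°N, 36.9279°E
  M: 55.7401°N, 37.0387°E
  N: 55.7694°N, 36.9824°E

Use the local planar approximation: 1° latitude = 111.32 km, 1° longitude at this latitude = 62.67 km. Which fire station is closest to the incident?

Distances from 55.7349°N, 36.9408°E:
A: √((0.0625·111.32)² + (-0.0501·62.67)²) = √(48.406806 + 9.858137) = 7.6331 km
B: √((-0.0913·111.32)² + (0.0608·62.67)²) = √(103.297057 + 14.518660) = 10.8543 km
C: √((-0.0487·111.32)² + (-0.0787·62.67)²) = √(29.390320 + 24.325896) = 7.3291 km
D: √((0.0831·111.32)² + (0.0014·62.67)²) = √(85.575302 + 0.007698) = 9.2511 km
E: √((0.0831·111.32)² + (-0.0215·62.67)²) = √(85.575302 + 1.815500) = 9.3483 km
F: √((0.0610·111.32)² + (-0.0618·62.67)²) = √(46.111162 + 15.000175) = 7.8174 km
G: √((-0.0784·111.32)² + (-0.0019·62.67)²) = √(76.169047 + 0.014178) = 8.7283 km
H: √((0.0124·111.32)² + (-0.0393·62.67)²) = √(1.905416 + 6.066029) = 2.8234 km
I: √((0.0207·111.32)² + (-0.0697·62.67)²) = √(5.309909 + 19.080289) = 4.9386 km
J: √((-0.0437·111.32)² + (-0.0087·62.67)²) = √(23.665150 + 0.297275) = 4.8951 km
K: √((0.0133·111.32)² + (0.0602·62.67)²) = √(2.192046 + 14.233522) = 4.0528 km
L: √((0.0194·111.32)² + (-0.0129·62.67)²) = √(4.663907 + 0.653580) = 2.3060 km
M: √((0.0052·111.32)² + (0.0979·62.67)²) = √(0.335084 + 37.643047) = 6.1626 km
N: √((0.0345·111.32)² + (0.0416·62.67)²) = √(14.749747 + 6.796824) = 4.6418 km
Minimum: L at 2.3060 km.

L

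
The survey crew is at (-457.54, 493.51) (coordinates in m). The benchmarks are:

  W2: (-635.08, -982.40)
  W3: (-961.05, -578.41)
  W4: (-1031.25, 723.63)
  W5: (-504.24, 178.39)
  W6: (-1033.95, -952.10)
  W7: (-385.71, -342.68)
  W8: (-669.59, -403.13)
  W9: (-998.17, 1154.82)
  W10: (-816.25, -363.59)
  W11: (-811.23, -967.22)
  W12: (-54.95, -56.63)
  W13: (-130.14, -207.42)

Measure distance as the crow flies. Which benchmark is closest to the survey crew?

W5

Distances from (-457.54, 493.51):
W2: √((-177.54)² + (-1475.91)²) = √(31520.4516 + 2178310.3281) = 1486.55 m
W3: √((-503.51)² + (-1071.92)²) = √(253522.3201 + 1149012.4864) = 1184.29 m
W4: √((-573.71)² + (230.12)²) = √(329143.1641 + 52955.2144) = 618.14 m
W5: √((-46.70)² + (-315.12)²) = √(2180.8900 + 99300.6144) = 318.56 m
W6: √((-576.41)² + (-1445.61)²) = √(332248.4881 + 2089788.2721) = 1556.29 m
W7: √((71.83)² + (-836.19)²) = √(5159.5489 + 699213.7161) = 839.27 m
W8: √((-212.05)² + (-896.64)²) = √(44965.2025 + 803963.2896) = 921.37 m
W9: √((-540.63)² + (661.31)²) = √(292280.7969 + 437330.9161) = 854.17 m
W10: √((-358.71)² + (-857.10)²) = √(128672.8641 + 734620.4100) = 929.14 m
W11: √((-353.69)² + (-1460.73)²) = √(125096.6161 + 2133732.1329) = 1502.94 m
W12: √((402.59)² + (-550.14)²) = √(162078.7081 + 302654.0196) = 681.71 m
W13: √((327.40)² + (-700.93)²) = √(107190.7600 + 491302.8649) = 773.62 m
Minimum: W5 at 318.56 m.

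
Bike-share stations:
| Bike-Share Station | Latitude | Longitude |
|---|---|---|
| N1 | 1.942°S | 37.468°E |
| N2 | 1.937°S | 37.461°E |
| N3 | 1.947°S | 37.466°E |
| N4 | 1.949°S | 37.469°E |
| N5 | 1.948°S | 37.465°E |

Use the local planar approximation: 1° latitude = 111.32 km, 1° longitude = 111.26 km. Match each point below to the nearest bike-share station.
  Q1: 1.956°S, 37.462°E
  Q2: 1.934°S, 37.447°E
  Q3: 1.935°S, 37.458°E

Q1 at 1.956°S, 37.462°E:
  N1: √((0.014·111.32)² + (0.006·111.26)²) = √(2.42886 + 0.44564) = 1.695 km
  N2: √((0.019·111.32)² + (-0.001·111.26)²) = √(4.47356 + 0.01238) = 2.118 km
  N3: √((0.009·111.32)² + (0.004·111.26)²) = √(1.00376 + 0.19806) = 1.096 km
  N4: √((0.007·111.32)² + (0.007·111.26)²) = √(0.60721 + 0.60656) = 1.102 km
  N5: √((0.008·111.32)² + (0.003·111.26)²) = √(0.79310 + 0.11141) = 0.951 km
  → nearest: N5 (0.951 km)
Q2 at 1.934°S, 37.447°E:
  N1: √((-0.008·111.32)² + (0.021·111.26)²) = √(0.79310 + 5.45905) = 2.500 km
  N2: √((-0.003·111.32)² + (0.014·111.26)²) = √(0.11153 + 2.42624) = 1.593 km
  N3: √((-0.013·111.32)² + (0.019·111.26)²) = √(2.09427 + 4.46874) = 2.562 km
  N4: √((-0.015·111.32)² + (0.022·111.26)²) = √(2.78823 + 5.99133) = 2.963 km
  N5: √((-0.014·111.32)² + (0.018·111.26)²) = √(2.42886 + 4.01073) = 2.538 km
  → nearest: N2 (1.593 km)
Q3 at 1.935°S, 37.458°E:
  N1: √((-0.007·111.32)² + (0.010·111.26)²) = √(0.60721 + 1.23788) = 1.358 km
  N2: √((-0.002·111.32)² + (0.003·111.26)²) = √(0.04957 + 0.11141) = 0.401 km
  N3: √((-0.012·111.32)² + (0.008·111.26)²) = √(1.78447 + 0.79224) = 1.605 km
  N4: √((-0.014·111.32)² + (0.011·111.26)²) = √(2.42886 + 1.49783) = 1.982 km
  N5: √((-0.013·111.32)² + (0.007·111.26)²) = √(2.09427 + 0.60656) = 1.643 km
  → nearest: N2 (0.401 km)

Q1→N5; Q2→N2; Q3→N2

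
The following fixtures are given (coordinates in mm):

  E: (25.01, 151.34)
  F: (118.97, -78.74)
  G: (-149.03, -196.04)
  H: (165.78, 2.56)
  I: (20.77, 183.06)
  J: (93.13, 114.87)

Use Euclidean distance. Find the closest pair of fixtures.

Pairwise distances:
E–I: 32.00 mm
E–J: 77.27 mm
F–H: 93.81 mm
I–J: 99.43 mm
H–J: 133.76 mm
F–J: 195.33 mm
E–H: 204.82 mm
H–I: 231.53 mm
E–F: 248.53 mm
F–I: 279.61 mm
F–G: 292.55 mm
G–H: 372.22 mm
E–G: 388.54 mm
G–J: 394.09 mm
G–I: 415.39 mm
Closest pair: E–I at 32.00 mm.

E and I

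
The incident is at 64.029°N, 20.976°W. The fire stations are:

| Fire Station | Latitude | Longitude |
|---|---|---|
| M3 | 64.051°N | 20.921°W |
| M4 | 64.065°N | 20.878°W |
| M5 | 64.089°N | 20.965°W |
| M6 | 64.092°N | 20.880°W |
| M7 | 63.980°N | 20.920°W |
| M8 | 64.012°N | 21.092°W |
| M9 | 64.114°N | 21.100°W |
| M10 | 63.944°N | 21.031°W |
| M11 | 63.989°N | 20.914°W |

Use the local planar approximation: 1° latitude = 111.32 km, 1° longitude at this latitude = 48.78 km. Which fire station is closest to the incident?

M3

Distances from 64.029°N, 20.976°W:
M3: 3.633 km
M4: 6.238 km
M5: 6.701 km
M6: 8.433 km
M7: 6.100 km
M8: 5.967 km
M9: 11.230 km
M10: 9.835 km
M11: 5.383 km
Minimum: M3 at 3.633 km.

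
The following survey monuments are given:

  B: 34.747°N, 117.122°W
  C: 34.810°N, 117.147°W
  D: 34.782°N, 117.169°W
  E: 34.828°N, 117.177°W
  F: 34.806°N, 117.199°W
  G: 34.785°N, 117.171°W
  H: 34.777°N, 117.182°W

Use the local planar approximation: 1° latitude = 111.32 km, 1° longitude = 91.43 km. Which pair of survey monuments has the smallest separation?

D and G

Pairwise distances:
B–C: 7.376 km
B–D: 5.801 km
B–E: 10.324 km
B–F: 9.628 km
B–G: 6.162 km
B–H: 6.422 km
C–D: 3.710 km
C–E: 3.397 km
C–F: 4.775 km
C–G: 3.544 km
C–H: 4.872 km
D–E: 5.173 km
D–F: 3.829 km
D–G: 0.381 km
D–H: 1.312 km
E–F: 3.169 km
E–G: 4.818 km
E–H: 5.696 km
F–G: 3.467 km
F–H: 3.583 km
G–H: 1.343 km
Closest pair: D–G at 0.381 km.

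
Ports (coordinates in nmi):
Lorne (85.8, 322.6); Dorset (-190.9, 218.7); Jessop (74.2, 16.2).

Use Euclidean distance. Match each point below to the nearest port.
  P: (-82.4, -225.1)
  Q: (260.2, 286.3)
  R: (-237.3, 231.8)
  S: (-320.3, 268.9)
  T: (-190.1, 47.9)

P at (-82.4, -225.1):
  Lorne: 572.9 nmi
  Dorset: 456.9 nmi
  Jessop: 287.7 nmi
  → nearest: Jessop (287.7 nmi)
Q at (260.2, 286.3):
  Lorne: 178.1 nmi
  Dorset: 456.1 nmi
  Jessop: 327.9 nmi
  → nearest: Lorne (178.1 nmi)
R at (-237.3, 231.8):
  Lorne: 335.6 nmi
  Dorset: 48.2 nmi
  Jessop: 378.8 nmi
  → nearest: Dorset (48.2 nmi)
S at (-320.3, 268.9):
  Lorne: 409.6 nmi
  Dorset: 138.8 nmi
  Jessop: 468.5 nmi
  → nearest: Dorset (138.8 nmi)
T at (-190.1, 47.9):
  Lorne: 389.3 nmi
  Dorset: 170.8 nmi
  Jessop: 266.2 nmi
  → nearest: Dorset (170.8 nmi)

P→Jessop; Q→Lorne; R→Dorset; S→Dorset; T→Dorset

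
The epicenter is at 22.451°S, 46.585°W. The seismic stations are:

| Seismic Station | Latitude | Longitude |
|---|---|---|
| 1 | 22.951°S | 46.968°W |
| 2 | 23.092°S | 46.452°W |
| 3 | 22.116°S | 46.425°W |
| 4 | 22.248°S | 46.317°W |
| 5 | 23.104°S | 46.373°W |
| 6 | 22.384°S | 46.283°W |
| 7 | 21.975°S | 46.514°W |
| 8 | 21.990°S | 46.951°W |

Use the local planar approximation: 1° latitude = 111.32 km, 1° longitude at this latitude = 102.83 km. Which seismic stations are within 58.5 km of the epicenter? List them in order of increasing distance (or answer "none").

6, 4, 3, 7

Distances from 22.451°S, 46.585°W:
1: 68.185 km
2: 72.655 km
3: 40.760 km
4: 35.639 km
5: 75.890 km
6: 31.938 km
7: 53.489 km
8: 63.640 km
Threshold 58.5 km: 6 (31.938 km), 4 (35.639 km), 3 (40.760 km), 7 (53.489 km) are within range.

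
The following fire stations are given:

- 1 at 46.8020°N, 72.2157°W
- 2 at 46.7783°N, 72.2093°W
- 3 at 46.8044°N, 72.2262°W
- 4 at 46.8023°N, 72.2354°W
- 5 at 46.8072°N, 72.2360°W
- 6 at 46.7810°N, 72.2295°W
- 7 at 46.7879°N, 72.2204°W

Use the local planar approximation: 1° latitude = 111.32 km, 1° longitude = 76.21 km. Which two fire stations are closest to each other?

4 and 5

Pairwise distances:
1–2: √((-0.0237·111.32)² + (0.0064·76.21)²) = √(6.960542 + 0.237894) = 2.6830 km
1–3: √((0.0024·111.32)² + (-0.0105·76.21)²) = √(0.071379 + 0.640328) = 0.8436 km
1–4: √((0.0003·111.32)² + (-0.0197·76.21)²) = √(0.001115 + 2.254013) = 1.5017 km
1–5: √((0.0052·111.32)² + (-0.0203·76.21)²) = √(0.335084 + 2.393404) = 1.6518 km
1–6: √((-0.0210·111.32)² + (-0.0138·76.21)²) = √(5.464935 + 1.106069) = 2.5634 km
1–7: √((-0.0141·111.32)² + (-0.0047·76.21)²) = √(2.463682 + 0.128298) = 1.6100 km
2–3: √((0.0261·111.32)² + (-0.0169·76.21)²) = √(8.441651 + 1.658813) = 3.1781 km
2–4: √((0.0240·111.32)² + (-0.0261·76.21)²) = √(7.137874 + 3.956443) = 3.3308 km
2–5: √((0.0289·111.32)² + (-0.0267·76.21)²) = √(10.350041 + 4.140440) = 3.8066 km
2–6: √((0.0027·111.32)² + (-0.0202·76.21)²) = √(0.090339 + 2.369882) = 1.5685 km
2–7: √((0.0096·111.32)² + (-0.0111·76.21)²) = √(1.142060 + 0.715599) = 1.3630 km
3–4: √((-0.0021·111.32)² + (-0.0092·76.21)²) = √(0.054649 + 0.491586) = 0.7391 km
3–5: √((0.0028·111.32)² + (-0.0098·76.21)²) = √(0.097154 + 0.557797) = 0.8093 km
3–6: √((-0.0234·111.32)² + (-0.0033·76.21)²) = √(6.785441 + 0.063249) = 2.6170 km
3–7: √((-0.0165·111.32)² + (0.0058·76.21)²) = √(3.373761 + 0.195380) = 1.8892 km
4–5: √((0.0049·111.32)² + (-0.0006·76.21)²) = √(0.297535 + 0.002091) = 0.5474 km
4–6: √((-0.0213·111.32)² + (0.0059·76.21)²) = √(5.622191 + 0.202175) = 2.4134 km
4–7: √((-0.0144·111.32)² + (0.0150·76.21)²) = √(2.569635 + 1.306792) = 1.9689 km
5–6: √((-0.0262·111.32)² + (0.0065·76.21)²) = √(8.506462 + 0.245386) = 2.9584 km
5–7: √((-0.0193·111.32)² + (0.0156·76.21)²) = √(4.615949 + 1.413426) = 2.4555 km
6–7: √((0.0069·111.32)² + (0.0091·76.21)²) = √(0.589990 + 0.480958) = 1.0349 km
Closest pair: 4–5 at 0.5474 km.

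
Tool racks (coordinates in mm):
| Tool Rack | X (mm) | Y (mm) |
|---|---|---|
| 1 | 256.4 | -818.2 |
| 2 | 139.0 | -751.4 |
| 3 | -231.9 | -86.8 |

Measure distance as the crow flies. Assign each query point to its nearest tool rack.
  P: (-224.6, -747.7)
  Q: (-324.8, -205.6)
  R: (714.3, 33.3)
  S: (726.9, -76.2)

P→2; Q→3; R→3; S→1

P at (-224.6, -747.7):
  1: √((481.0)² + (-70.5)²) = √(231361.000 + 4970.250) = 486.1 mm
  2: √((363.6)² + (-3.7)²) = √(132204.960 + 13.690) = 363.6 mm
  3: √((-7.3)² + (660.9)²) = √(53.290 + 436788.810) = 660.9 mm
  → nearest: 2 (363.6 mm)
Q at (-324.8, -205.6):
  1: √((581.2)² + (-612.6)²) = √(337793.440 + 375278.760) = 844.4 mm
  2: √((463.8)² + (-545.8)²) = √(215110.440 + 297897.640) = 716.2 mm
  3: √((92.9)² + (118.8)²) = √(8630.410 + 14113.440) = 150.8 mm
  → nearest: 3 (150.8 mm)
R at (714.3, 33.3):
  1: √((-457.9)² + (-851.5)²) = √(209672.410 + 725052.250) = 966.8 mm
  2: √((-575.3)² + (-784.7)²) = √(330970.090 + 615754.090) = 973.0 mm
  3: √((-946.2)² + (-120.1)²) = √(895294.440 + 14424.010) = 953.8 mm
  → nearest: 3 (953.8 mm)
S at (726.9, -76.2):
  1: √((-470.5)² + (-742.0)²) = √(221370.250 + 550564.000) = 878.6 mm
  2: √((-587.9)² + (-675.2)²) = √(345626.410 + 455895.040) = 895.3 mm
  3: √((-958.8)² + (-10.6)²) = √(919297.440 + 112.360) = 958.9 mm
  → nearest: 1 (878.6 mm)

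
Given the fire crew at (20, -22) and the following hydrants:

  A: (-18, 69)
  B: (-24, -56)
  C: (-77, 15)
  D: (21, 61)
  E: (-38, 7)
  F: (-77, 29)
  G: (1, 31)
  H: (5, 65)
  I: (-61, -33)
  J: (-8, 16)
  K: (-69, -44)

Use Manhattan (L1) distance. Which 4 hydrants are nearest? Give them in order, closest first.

Distances from (20, -22):
A: 129
B: 78
C: 134
D: 84
E: 87
F: 148
G: 72
H: 102
I: 92
J: 66
K: 111
Sorted: J (66) < G (72) < B (78) < D (84) < E (87) < I (92) < …

J, G, B, D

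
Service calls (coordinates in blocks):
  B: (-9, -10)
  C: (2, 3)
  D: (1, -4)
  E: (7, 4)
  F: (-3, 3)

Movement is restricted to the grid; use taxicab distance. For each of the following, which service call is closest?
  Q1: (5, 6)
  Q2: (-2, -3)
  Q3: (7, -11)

Q1→E; Q2→D; Q3→D

Q1 at (5, 6):
  B: |-14| + |-16| = 14 + 16 = 30 blocks
  C: |-3| + |-3| = 3 + 3 = 6 blocks
  D: |-4| + |-10| = 4 + 10 = 14 blocks
  E: |2| + |-2| = 2 + 2 = 4 blocks
  F: |-8| + |-3| = 8 + 3 = 11 blocks
  → nearest: E (4 blocks)
Q2 at (-2, -3):
  B: |-7| + |-7| = 7 + 7 = 14 blocks
  C: |4| + |6| = 4 + 6 = 10 blocks
  D: |3| + |-1| = 3 + 1 = 4 blocks
  E: |9| + |7| = 9 + 7 = 16 blocks
  F: |-1| + |6| = 1 + 6 = 7 blocks
  → nearest: D (4 blocks)
Q3 at (7, -11):
  B: |-16| + |1| = 16 + 1 = 17 blocks
  C: |-5| + |14| = 5 + 14 = 19 blocks
  D: |-6| + |7| = 6 + 7 = 13 blocks
  E: |0| + |15| = 0 + 15 = 15 blocks
  F: |-10| + |14| = 10 + 14 = 24 blocks
  → nearest: D (13 blocks)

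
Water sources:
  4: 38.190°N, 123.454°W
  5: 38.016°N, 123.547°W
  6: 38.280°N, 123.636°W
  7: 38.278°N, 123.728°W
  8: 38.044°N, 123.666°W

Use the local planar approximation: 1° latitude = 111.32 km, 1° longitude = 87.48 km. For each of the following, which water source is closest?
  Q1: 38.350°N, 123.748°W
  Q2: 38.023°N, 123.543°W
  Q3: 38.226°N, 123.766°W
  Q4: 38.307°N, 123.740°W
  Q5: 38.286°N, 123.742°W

Q1 at 38.350°N, 123.748°W:
  4: 31.284 km
  5: 41.129 km
  6: 12.519 km
  7: 8.204 km
  8: 34.811 km
  → nearest: 7 (8.204 km)
Q2 at 38.023°N, 123.543°W:
  4: 20.155 km
  5: 0.854 km
  6: 29.744 km
  7: 32.676 km
  8: 11.011 km
  → nearest: 5 (0.854 km)
Q3 at 38.226°N, 123.766°W:
  4: 27.586 km
  5: 30.225 km
  6: 12.863 km
  7: 6.675 km
  8: 22.068 km
  → nearest: 7 (6.675 km)
Q4 at 38.307°N, 123.740°W:
  4: 28.206 km
  5: 36.530 km
  6: 9.582 km
  7: 3.395 km
  8: 29.984 km
  → nearest: 7 (3.395 km)
Q5 at 38.286°N, 123.742°W:
  4: 27.367 km
  5: 34.560 km
  6: 9.297 km
  7: 1.514 km
  8: 27.748 km
  → nearest: 7 (1.514 km)

Q1→7; Q2→5; Q3→7; Q4→7; Q5→7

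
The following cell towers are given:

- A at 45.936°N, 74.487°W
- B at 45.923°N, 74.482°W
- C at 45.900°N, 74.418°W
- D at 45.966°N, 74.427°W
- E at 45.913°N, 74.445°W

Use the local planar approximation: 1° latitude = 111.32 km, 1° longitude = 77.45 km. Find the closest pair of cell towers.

Pairwise distances:
A–B: √((-0.013·111.32)² + (0.005·77.45)²) = √(2.09427 + 0.14996) = 1.498 km
A–C: √((-0.036·111.32)² + (0.069·77.45)²) = √(16.06022 + 28.55887) = 6.680 km
A–D: √((0.030·111.32)² + (0.060·77.45)²) = √(11.15293 + 21.59461) = 5.723 km
A–E: √((-0.023·111.32)² + (0.042·77.45)²) = √(6.55544 + 10.58136) = 4.140 km
B–C: √((-0.023·111.32)² + (0.064·77.45)²) = √(6.55544 + 24.56987) = 5.579 km
B–D: √((0.043·111.32)² + (0.055·77.45)²) = √(22.91307 + 18.14547) = 6.408 km
B–E: √((-0.010·111.32)² + (0.037·77.45)²) = √(1.23921 + 8.21195) = 3.074 km
C–D: √((0.066·111.32)² + (-0.009·77.45)²) = √(53.98017 + 0.48588) = 7.380 km
C–E: √((0.013·111.32)² + (-0.027·77.45)²) = √(2.09427 + 4.37291) = 2.543 km
D–E: √((-0.053·111.32)² + (-0.018·77.45)²) = √(34.80953 + 1.94351) = 6.062 km
Closest pair: A–B at 1.498 km.

A and B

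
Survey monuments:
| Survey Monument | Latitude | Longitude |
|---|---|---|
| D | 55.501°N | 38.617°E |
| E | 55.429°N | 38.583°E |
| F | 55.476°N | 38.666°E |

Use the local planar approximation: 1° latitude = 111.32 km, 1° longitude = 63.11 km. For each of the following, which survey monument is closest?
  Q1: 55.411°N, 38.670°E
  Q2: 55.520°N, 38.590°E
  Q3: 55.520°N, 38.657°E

Q1→E; Q2→D; Q3→D

Q1 at 55.411°N, 38.670°E:
  D: 10.562 km
  E: 5.845 km
  F: 7.240 km
  → nearest: E (5.845 km)
Q2 at 55.520°N, 38.590°E:
  D: 2.716 km
  E: 10.140 km
  F: 6.855 km
  → nearest: D (2.716 km)
Q3 at 55.520°N, 38.657°E:
  D: 3.293 km
  E: 11.155 km
  F: 4.931 km
  → nearest: D (3.293 km)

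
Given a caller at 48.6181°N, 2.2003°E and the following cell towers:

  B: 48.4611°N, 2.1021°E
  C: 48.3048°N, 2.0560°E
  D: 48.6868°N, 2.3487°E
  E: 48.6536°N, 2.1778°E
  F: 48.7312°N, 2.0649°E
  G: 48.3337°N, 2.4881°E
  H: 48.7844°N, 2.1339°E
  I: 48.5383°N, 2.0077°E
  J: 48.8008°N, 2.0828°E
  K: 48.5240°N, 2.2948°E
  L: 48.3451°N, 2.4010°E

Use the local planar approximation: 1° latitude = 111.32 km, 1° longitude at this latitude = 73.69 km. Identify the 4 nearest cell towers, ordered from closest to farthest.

E, K, D, F

Distances from 48.6181°N, 2.2003°E:
B: 18.9161 km
C: 36.4616 km
D: 13.3444 km
E: 4.2856 km
F: 16.0645 km
G: 38.1064 km
H: 19.1482 km
I: 16.7435 km
J: 22.1046 km
K: 12.5787 km
L: 33.7980 km
Sorted: E (4.2856 km) < K (12.5787 km) < D (13.3444 km) < F (16.0645 km) < I (16.7435 km) < B (18.9161 km) < …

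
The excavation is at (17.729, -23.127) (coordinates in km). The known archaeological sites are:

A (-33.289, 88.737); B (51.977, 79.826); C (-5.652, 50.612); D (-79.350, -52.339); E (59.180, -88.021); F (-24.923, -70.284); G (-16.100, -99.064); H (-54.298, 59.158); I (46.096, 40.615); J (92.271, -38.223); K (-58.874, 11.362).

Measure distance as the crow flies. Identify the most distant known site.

A

Distances from (17.729, -23.127):
A: √((-51.018)² + (111.864)²) = √(2602.83632 + 12513.55450) = 122.949 km
B: √((34.248)² + (102.953)²) = √(1172.92550 + 10599.32021) = 108.500 km
C: √((-23.381)² + (73.739)²) = √(546.67116 + 5437.44012) = 77.357 km
D: √((-97.079)² + (-29.212)²) = √(9424.33224 + 853.34094) = 101.379 km
E: √((41.451)² + (-64.894)²) = √(1718.18540 + 4211.23124) = 77.003 km
F: √((-42.652)² + (-47.157)²) = √(1819.19310 + 2223.78265) = 63.584 km
G: √((-33.829)² + (-75.937)²) = √(1144.40124 + 5766.42797) = 83.131 km
H: √((-72.027)² + (82.285)²) = √(5187.88873 + 6770.82122) = 109.356 km
I: √((28.367)² + (63.742)²) = √(804.68669 + 4063.04256) = 69.769 km
J: √((74.542)² + (-15.096)²) = √(5556.50976 + 227.88922) = 76.055 km
K: √((-76.603)² + (34.489)²) = √(5868.01961 + 1189.49112) = 84.009 km
Maximum: A at 122.949 km.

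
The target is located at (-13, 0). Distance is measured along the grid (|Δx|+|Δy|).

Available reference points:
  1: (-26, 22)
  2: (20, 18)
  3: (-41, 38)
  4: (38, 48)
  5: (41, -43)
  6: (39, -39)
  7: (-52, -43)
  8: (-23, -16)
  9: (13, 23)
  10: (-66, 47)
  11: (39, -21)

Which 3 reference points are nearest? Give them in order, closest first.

8, 1, 9

Distances from (-13, 0):
1: |-13| + |22| = 13 + 22 = 35
2: |33| + |18| = 33 + 18 = 51
3: |-28| + |38| = 28 + 38 = 66
4: |51| + |48| = 51 + 48 = 99
5: |54| + |-43| = 54 + 43 = 97
6: |52| + |-39| = 52 + 39 = 91
7: |-39| + |-43| = 39 + 43 = 82
8: |-10| + |-16| = 10 + 16 = 26
9: |26| + |23| = 26 + 23 = 49
10: |-53| + |47| = 53 + 47 = 100
11: |52| + |-21| = 52 + 21 = 73
Sorted: 8 (26) < 1 (35) < 9 (49) < 2 (51) < 3 (66) < …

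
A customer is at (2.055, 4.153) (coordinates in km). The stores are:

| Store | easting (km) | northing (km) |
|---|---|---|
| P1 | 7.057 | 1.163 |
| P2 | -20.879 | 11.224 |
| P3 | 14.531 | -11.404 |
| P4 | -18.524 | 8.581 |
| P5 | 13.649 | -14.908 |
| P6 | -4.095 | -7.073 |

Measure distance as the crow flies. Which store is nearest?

P1

Distances from (2.055, 4.153):
P1: 5.828 km
P2: 23.999 km
P3: 19.942 km
P4: 21.050 km
P5: 22.310 km
P6: 12.800 km
Minimum: P1 at 5.828 km.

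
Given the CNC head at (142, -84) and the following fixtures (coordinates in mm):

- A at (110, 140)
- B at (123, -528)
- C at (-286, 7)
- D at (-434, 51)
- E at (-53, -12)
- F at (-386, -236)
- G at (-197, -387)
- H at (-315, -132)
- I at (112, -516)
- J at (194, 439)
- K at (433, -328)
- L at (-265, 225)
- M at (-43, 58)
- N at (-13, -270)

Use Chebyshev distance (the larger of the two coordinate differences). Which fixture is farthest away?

Distances from (142, -84):
A: max(|-32|, |224|) = 224 mm
B: max(|-19|, |-444|) = 444 mm
C: max(|-428|, |91|) = 428 mm
D: max(|-576|, |135|) = 576 mm
E: max(|-195|, |72|) = 195 mm
F: max(|-528|, |-152|) = 528 mm
G: max(|-339|, |-303|) = 339 mm
H: max(|-457|, |-48|) = 457 mm
I: max(|-30|, |-432|) = 432 mm
J: max(|52|, |523|) = 523 mm
K: max(|291|, |-244|) = 291 mm
L: max(|-407|, |309|) = 407 mm
M: max(|-185|, |142|) = 185 mm
N: max(|-155|, |-186|) = 186 mm
Maximum: D at 576 mm.

D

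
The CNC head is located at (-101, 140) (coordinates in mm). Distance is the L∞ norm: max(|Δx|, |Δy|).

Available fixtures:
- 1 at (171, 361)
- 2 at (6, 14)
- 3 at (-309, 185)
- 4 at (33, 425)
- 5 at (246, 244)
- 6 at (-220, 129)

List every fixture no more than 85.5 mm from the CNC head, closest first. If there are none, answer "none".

none

Distances from (-101, 140):
1: 272 mm
2: 126 mm
3: 208 mm
4: 285 mm
5: 347 mm
6: 119 mm
Threshold 85.5 mm: none within range.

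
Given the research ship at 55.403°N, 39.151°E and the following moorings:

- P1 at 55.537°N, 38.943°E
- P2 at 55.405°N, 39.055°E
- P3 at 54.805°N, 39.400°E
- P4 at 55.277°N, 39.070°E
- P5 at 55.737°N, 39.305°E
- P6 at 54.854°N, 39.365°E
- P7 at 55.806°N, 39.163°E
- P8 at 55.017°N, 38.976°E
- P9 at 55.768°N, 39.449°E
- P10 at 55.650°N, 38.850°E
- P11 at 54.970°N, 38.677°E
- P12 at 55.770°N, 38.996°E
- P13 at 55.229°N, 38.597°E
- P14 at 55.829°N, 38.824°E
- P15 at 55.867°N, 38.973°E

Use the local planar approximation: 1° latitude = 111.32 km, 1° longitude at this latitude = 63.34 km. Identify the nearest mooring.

P2

Distances from 55.403°N, 39.151°E:
P1: √((0.134·111.32)² + (-0.208·63.34)²) = √(222.51331 + 173.57325) = 19.902 km
P2: √((0.002·111.32)² + (-0.096·63.34)²) = √(0.04957 + 36.97418) = 6.085 km
P3: √((-0.598·111.32)² + (0.249·63.34)²) = √(4431.47969 + 248.74526) = 68.412 km
P4: √((-0.126·111.32)² + (-0.081·63.34)²) = √(196.73765 + 26.32244) = 14.935 km
P5: √((0.334·111.32)² + (0.154·63.34)²) = √(1382.41784 + 95.14754) = 38.439 km
P6: √((-0.549·111.32)² + (0.214·63.34)²) = √(3735.00411 + 183.73152) = 62.600 km
P7: √((0.403·111.32)² + (0.012·63.34)²) = √(2012.59546 + 0.57772) = 44.868 km
P8: √((-0.386·111.32)² + (-0.175·63.34)²) = √(1846.37965 + 122.86614) = 44.376 km
P9: √((0.365·111.32)² + (0.298·63.34)²) = √(1650.94317 + 356.27771) = 44.802 km
P10: √((0.247·111.32)² + (-0.301·63.34)²) = √(756.03222 + 363.48719) = 33.459 km
P11: √((-0.433·111.32)² + (-0.474·63.34)²) = √(2323.39039 + 901.39014) = 56.787 km
P12: √((0.367·111.32)² + (-0.155·63.34)²) = √(1669.08527 + 96.38723) = 42.018 km
P13: √((-0.174·111.32)² + (-0.554·63.34)²) = √(375.18450 + 1231.33336) = 40.081 km
P14: √((0.426·111.32)² + (-0.327·63.34)²) = √(2248.87643 + 428.99440) = 51.748 km
P15: √((0.464·111.32)² + (-0.178·63.34)²) = √(2667.97869 + 127.11480) = 52.869 km
Minimum: P2 at 6.085 km.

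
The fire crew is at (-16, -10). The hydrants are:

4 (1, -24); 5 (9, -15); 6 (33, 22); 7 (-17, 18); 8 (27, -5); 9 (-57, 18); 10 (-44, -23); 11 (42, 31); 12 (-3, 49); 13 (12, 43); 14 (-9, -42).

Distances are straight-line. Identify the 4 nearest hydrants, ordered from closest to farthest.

4, 5, 7, 10

Distances from (-16, -10):
4: √((17)² + (-14)²) = √(289.000 + 196.000) = 22.0
5: √((25)² + (-5)²) = √(625.000 + 25.000) = 25.5
6: √((49)² + (32)²) = √(2401.000 + 1024.000) = 58.5
7: √((-1)² + (28)²) = √(1.000 + 784.000) = 28.0
8: √((43)² + (5)²) = √(1849.000 + 25.000) = 43.3
9: √((-41)² + (28)²) = √(1681.000 + 784.000) = 49.6
10: √((-28)² + (-13)²) = √(784.000 + 169.000) = 30.9
11: √((58)² + (41)²) = √(3364.000 + 1681.000) = 71.0
12: √((13)² + (59)²) = √(169.000 + 3481.000) = 60.4
13: √((28)² + (53)²) = √(784.000 + 2809.000) = 59.9
14: √((7)² + (-32)²) = √(49.000 + 1024.000) = 32.8
Sorted: 4 (22.0) < 5 (25.5) < 7 (28.0) < 10 (30.9) < 14 (32.8) < 8 (43.3) < …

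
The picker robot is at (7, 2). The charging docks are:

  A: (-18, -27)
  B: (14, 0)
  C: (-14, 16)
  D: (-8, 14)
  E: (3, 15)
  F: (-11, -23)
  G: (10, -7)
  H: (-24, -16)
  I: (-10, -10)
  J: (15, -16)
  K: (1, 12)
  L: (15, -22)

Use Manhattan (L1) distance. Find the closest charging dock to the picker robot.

Distances from (7, 2):
A: |-25| + |-29| = 25 + 29 = 54
B: |7| + |-2| = 7 + 2 = 9
C: |-21| + |14| = 21 + 14 = 35
D: |-15| + |12| = 15 + 12 = 27
E: |-4| + |13| = 4 + 13 = 17
F: |-18| + |-25| = 18 + 25 = 43
G: |3| + |-9| = 3 + 9 = 12
H: |-31| + |-18| = 31 + 18 = 49
I: |-17| + |-12| = 17 + 12 = 29
J: |8| + |-18| = 8 + 18 = 26
K: |-6| + |10| = 6 + 10 = 16
L: |8| + |-24| = 8 + 24 = 32
Minimum: B at 9.

B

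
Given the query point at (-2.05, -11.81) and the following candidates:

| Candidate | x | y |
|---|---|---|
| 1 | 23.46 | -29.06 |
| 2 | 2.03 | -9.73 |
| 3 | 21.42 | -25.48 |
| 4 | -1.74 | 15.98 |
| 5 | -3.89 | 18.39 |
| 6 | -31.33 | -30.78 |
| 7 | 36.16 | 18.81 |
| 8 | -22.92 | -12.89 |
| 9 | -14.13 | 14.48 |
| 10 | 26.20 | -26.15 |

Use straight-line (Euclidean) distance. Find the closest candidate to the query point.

Distances from (-2.05, -11.81):
1: √((25.51)² + (-17.25)²) = √(650.7601 + 297.5625) = 30.79
2: √((4.08)² + (2.08)²) = √(16.6464 + 4.3264) = 4.58
3: √((23.47)² + (-13.67)²) = √(550.8409 + 186.8689) = 27.16
4: √((0.31)² + (27.79)²) = √(0.0961 + 772.2841) = 27.79
5: √((-1.84)² + (30.20)²) = √(3.3856 + 912.0400) = 30.26
6: √((-29.28)² + (-18.97)²) = √(857.3184 + 359.8609) = 34.89
7: √((38.21)² + (30.62)²) = √(1460.0041 + 937.5844) = 48.97
8: √((-20.87)² + (-1.08)²) = √(435.5569 + 1.1664) = 20.90
9: √((-12.08)² + (26.29)²) = √(145.9264 + 691.1641) = 28.93
10: √((28.25)² + (-14.34)²) = √(798.0625 + 205.6356) = 31.68
Minimum: 2 at 4.58.

2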